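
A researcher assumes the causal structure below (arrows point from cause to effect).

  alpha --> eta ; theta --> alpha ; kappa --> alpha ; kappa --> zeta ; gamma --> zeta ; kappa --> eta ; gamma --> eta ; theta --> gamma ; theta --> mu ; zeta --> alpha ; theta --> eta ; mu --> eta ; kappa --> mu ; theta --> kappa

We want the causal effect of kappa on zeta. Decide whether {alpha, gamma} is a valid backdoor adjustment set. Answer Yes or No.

No

Backdoor paths from kappa to zeta (paths whose first edge points into kappa):
  P1: kappa <- theta -> gamma -> zeta
  P2: kappa <- theta -> gamma -> eta <- alpha <- zeta
  P3: kappa <- theta -> alpha <- zeta
  P4: kappa <- theta -> alpha -> eta <- gamma -> zeta
  P5: kappa <- theta -> mu -> eta <- gamma -> zeta
  P6: kappa <- theta -> mu -> eta <- alpha <- zeta
  P7: kappa <- theta -> eta <- gamma -> zeta
  P8: kappa <- theta -> eta <- alpha <- zeta
Condition 1 (no descendant of kappa in the set): FAILS — alpha is a descendant of kappa.
Condition 2 (every backdoor path blocked by {alpha, gamma}):
  P1: blocked at chain node gamma ∈ conditioning set.
  P2: blocked at chain node gamma ∈ conditioning set.
  P3: open — collider(s) alpha are conditioned on (or have a conditioned descendant) and no non-collider on the path is in the set.
  P4: blocked at chain node alpha ∈ conditioning set.
  P5: blocked at collider eta (neither it nor any descendant is in the conditioning set).
  P6: blocked at collider eta (neither it nor any descendant is in the conditioning set).
  P7: blocked at collider eta (neither it nor any descendant is in the conditioning set).
  P8: blocked at collider eta (neither it nor any descendant is in the conditioning set).
{alpha, gamma} does not satisfy the backdoor criterion.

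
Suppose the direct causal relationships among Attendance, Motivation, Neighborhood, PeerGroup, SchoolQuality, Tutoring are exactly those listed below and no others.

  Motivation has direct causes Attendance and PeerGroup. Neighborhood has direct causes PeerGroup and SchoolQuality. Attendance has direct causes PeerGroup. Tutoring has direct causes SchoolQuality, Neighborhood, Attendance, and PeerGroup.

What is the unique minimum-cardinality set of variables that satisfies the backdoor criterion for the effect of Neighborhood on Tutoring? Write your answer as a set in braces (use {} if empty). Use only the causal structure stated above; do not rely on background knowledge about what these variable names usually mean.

Variables eligible for adjustment (non-descendants of Neighborhood, excluding Neighborhood and Tutoring): {Attendance, Motivation, PeerGroup, SchoolQuality}.
Backdoor paths from Neighborhood to Tutoring:
  P1: Neighborhood <- PeerGroup -> Attendance -> Tutoring
  P2: Neighborhood <- PeerGroup -> Motivation <- Attendance -> Tutoring
  P3: Neighborhood <- PeerGroup -> Tutoring
  P4: Neighborhood <- SchoolQuality -> Tutoring
The empty set is not sufficient: P1 (Neighborhood <- PeerGroup -> Attendance -> Tutoring) has no collider blocking it and no conditioned non-collider, so it is open.
Try {PeerGroup, SchoolQuality}:
  P1: blocked at fork node PeerGroup ∈ conditioning set.
  P2: blocked at fork node PeerGroup ∈ conditioning set.
  P3: blocked at fork node PeerGroup ∈ conditioning set.
  P4: blocked at fork node SchoolQuality ∈ conditioning set.
{PeerGroup, SchoolQuality} contains no descendant of Neighborhood and blocks every backdoor path.
Every element of {PeerGroup, SchoolQuality} is needed (dropping PeerGroup leaves P1 open; dropping SchoolQuality leaves P4 open), so no proper subset is valid.
Among all size-2 subsets of the eligible variables, only {PeerGroup, SchoolQuality} blocks every backdoor path, so it is the unique smallest valid adjustment set.

{PeerGroup, SchoolQuality}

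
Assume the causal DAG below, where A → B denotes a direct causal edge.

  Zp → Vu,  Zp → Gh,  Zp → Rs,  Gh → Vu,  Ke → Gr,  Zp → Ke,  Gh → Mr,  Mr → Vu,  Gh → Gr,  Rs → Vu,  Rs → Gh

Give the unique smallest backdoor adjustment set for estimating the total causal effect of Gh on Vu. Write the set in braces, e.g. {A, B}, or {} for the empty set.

Variables eligible for adjustment (non-descendants of Gh, excluding Gh and Vu): {Ke, Rs, Zp}.
Backdoor paths from Gh to Vu:
  P1: Gh <- Zp -> Rs -> Vu
  P2: Gh <- Zp -> Vu
  P3: Gh <- Rs <- Zp -> Vu
  P4: Gh <- Rs -> Vu
The empty set is not sufficient: P1 (Gh <- Zp -> Rs -> Vu) has no collider blocking it and no conditioned non-collider, so it is open.
Try {Rs, Zp}:
  P1: blocked at fork node Zp ∈ conditioning set.
  P2: blocked at fork node Zp ∈ conditioning set.
  P3: blocked at chain node Rs ∈ conditioning set.
  P4: blocked at fork node Rs ∈ conditioning set.
{Rs, Zp} contains no descendant of Gh and blocks every backdoor path.
Every element of {Rs, Zp} is needed (dropping Rs leaves P4 open; dropping Zp leaves P2 open), so no proper subset is valid.
Among all size-2 subsets of the eligible variables, only {Rs, Zp} blocks every backdoor path, so it is the unique smallest valid adjustment set.

{Rs, Zp}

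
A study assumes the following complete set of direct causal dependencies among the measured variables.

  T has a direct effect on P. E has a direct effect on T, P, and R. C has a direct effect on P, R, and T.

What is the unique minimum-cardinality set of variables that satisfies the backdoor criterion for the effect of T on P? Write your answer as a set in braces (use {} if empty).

Variables eligible for adjustment (non-descendants of T, excluding T and P): {C, E, R}.
Backdoor paths from T to P:
  P1: T <- C -> R <- E -> P
  P2: T <- C -> P
  P3: T <- E -> R <- C -> P
  P4: T <- E -> P
The empty set is not sufficient: P2 (T <- C -> P) has no collider blocking it and no conditioned non-collider, so it is open.
Try {C, E}:
  P1: blocked at fork node C ∈ conditioning set.
  P2: blocked at fork node C ∈ conditioning set.
  P3: blocked at fork node E ∈ conditioning set.
  P4: blocked at fork node E ∈ conditioning set.
{C, E} contains no descendant of T and blocks every backdoor path.
Every element of {C, E} is needed (dropping C leaves P2 open; dropping E leaves P4 open), so no proper subset is valid.
Among all size-2 subsets of the eligible variables, only {C, E} blocks every backdoor path, so it is the unique smallest valid adjustment set.

{C, E}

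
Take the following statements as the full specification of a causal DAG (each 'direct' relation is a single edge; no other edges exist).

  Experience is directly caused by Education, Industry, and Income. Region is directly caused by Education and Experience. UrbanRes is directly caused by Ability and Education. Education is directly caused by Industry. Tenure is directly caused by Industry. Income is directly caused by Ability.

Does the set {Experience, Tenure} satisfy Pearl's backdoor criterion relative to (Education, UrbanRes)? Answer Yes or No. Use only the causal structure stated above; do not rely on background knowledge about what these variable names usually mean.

No

Backdoor paths from Education to UrbanRes (paths whose first edge points into Education):
  P1: Education <- Industry -> Experience <- Income <- Ability -> UrbanRes
Condition 1 (no descendant of Education in the set): FAILS — Experience is a descendant of Education.
Condition 2 (every backdoor path blocked by {Experience, Tenure}):
  P1: open — collider(s) Experience are conditioned on (or have a conditioned descendant) and no non-collider on the path is in the set.
{Experience, Tenure} does not satisfy the backdoor criterion.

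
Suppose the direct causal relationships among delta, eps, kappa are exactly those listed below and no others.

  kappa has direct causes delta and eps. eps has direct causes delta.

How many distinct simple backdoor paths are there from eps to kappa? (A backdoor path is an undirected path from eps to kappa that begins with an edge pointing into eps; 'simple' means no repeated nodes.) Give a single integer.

A backdoor path from eps to kappa is any simple undirected path whose first edge points into eps (i.e. leaves eps via a parent).
Parents of eps: {delta}.
Enumerating:
  P1: eps <- delta -> kappa
That exhausts the simple backdoor paths. Count: 1.

1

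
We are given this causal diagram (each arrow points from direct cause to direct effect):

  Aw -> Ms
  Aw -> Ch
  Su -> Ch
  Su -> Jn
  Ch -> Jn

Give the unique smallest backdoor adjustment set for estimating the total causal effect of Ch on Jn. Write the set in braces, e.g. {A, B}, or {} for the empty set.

Variables eligible for adjustment (non-descendants of Ch, excluding Ch and Jn): {Aw, Ms, Su}.
Backdoor paths from Ch to Jn:
  P1: Ch <- Su -> Jn
The empty set is not sufficient: P1 (Ch <- Su -> Jn) has no collider blocking it and no conditioned non-collider, so it is open.
Try {Su}:
  P1: blocked at fork node Su ∈ conditioning set.
{Su} contains no descendant of Ch and blocks every backdoor path.
No other singleton works — e.g. {Aw} leaves P1 open — so {Su} is the unique smallest valid adjustment set.

{Su}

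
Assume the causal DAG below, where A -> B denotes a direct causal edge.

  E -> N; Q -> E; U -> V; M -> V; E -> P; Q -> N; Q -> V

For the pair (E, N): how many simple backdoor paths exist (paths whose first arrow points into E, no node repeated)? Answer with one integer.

A backdoor path from E to N is any simple undirected path whose first edge points into E (i.e. leaves E via a parent).
Parents of E: {Q}.
Enumerating:
  P1: E <- Q -> N
That exhausts the simple backdoor paths. Count: 1.

1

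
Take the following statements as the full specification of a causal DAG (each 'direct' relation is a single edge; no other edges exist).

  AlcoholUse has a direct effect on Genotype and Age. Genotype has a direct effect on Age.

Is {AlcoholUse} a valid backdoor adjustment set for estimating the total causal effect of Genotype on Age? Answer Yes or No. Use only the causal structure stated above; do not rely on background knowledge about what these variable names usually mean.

Backdoor paths from Genotype to Age (paths whose first edge points into Genotype):
  P1: Genotype <- AlcoholUse -> Age
Condition 1 (no descendant of Genotype in the set): holds — descendants of Genotype are {Age}; none are in {AlcoholUse}.
Condition 2 (every backdoor path blocked by {AlcoholUse}):
  P1: blocked at fork node AlcoholUse ∈ conditioning set.
{AlcoholUse} satisfies the backdoor criterion.

Yes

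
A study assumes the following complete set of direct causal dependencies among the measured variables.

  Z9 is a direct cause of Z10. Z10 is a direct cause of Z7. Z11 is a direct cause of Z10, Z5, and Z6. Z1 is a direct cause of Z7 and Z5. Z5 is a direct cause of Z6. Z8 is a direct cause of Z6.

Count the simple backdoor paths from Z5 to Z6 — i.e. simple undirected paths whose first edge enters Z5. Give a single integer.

A backdoor path from Z5 to Z6 is any simple undirected path whose first edge points into Z5 (i.e. leaves Z5 via a parent).
Parents of Z5: {Z1, Z11}.
Enumerating:
  P1: Z5 <- Z11 -> Z6
  P2: Z5 <- Z1 -> Z7 <- Z10 <- Z11 -> Z6
That exhausts the simple backdoor paths. Count: 2.

2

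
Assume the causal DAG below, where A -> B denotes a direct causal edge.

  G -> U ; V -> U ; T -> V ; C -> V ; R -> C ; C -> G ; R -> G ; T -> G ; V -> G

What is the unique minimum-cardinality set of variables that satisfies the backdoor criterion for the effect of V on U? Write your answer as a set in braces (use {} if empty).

Variables eligible for adjustment (non-descendants of V, excluding V and U): {C, R, T}.
Backdoor paths from V to U:
  P1: V <- T -> G -> U
  P2: V <- C <- R -> G -> U
  P3: V <- C -> G -> U
The empty set is not sufficient: P1 (V <- T -> G -> U) has no collider blocking it and no conditioned non-collider, so it is open.
Try {C, T}:
  P1: blocked at fork node T ∈ conditioning set.
  P2: blocked at chain node C ∈ conditioning set.
  P3: blocked at fork node C ∈ conditioning set.
{C, T} contains no descendant of V and blocks every backdoor path.
Every element of {C, T} is needed (dropping C leaves P2 open; dropping T leaves P1 open), so no proper subset is valid.
Among all size-2 subsets of the eligible variables, only {C, T} blocks every backdoor path, so it is the unique smallest valid adjustment set.

{C, T}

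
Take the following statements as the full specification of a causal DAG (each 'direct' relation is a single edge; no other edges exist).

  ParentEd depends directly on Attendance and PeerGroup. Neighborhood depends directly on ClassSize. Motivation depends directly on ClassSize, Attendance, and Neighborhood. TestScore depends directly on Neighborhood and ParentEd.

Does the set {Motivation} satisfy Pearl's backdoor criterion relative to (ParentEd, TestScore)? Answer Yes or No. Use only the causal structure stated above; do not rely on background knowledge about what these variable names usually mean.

Backdoor paths from ParentEd to TestScore (paths whose first edge points into ParentEd):
  P1: ParentEd <- Attendance -> Motivation <- ClassSize -> Neighborhood -> TestScore
  P2: ParentEd <- Attendance -> Motivation <- Neighborhood -> TestScore
Condition 1 (no descendant of ParentEd in the set): holds — descendants of ParentEd are {TestScore}; none are in {Motivation}.
Condition 2 (every backdoor path blocked by {Motivation}):
  P1: open — collider(s) Motivation are conditioned on (or have a conditioned descendant) and no non-collider on the path is in the set.
  P2: open — collider(s) Motivation are conditioned on (or have a conditioned descendant) and no non-collider on the path is in the set.
{Motivation} does not satisfy the backdoor criterion.

No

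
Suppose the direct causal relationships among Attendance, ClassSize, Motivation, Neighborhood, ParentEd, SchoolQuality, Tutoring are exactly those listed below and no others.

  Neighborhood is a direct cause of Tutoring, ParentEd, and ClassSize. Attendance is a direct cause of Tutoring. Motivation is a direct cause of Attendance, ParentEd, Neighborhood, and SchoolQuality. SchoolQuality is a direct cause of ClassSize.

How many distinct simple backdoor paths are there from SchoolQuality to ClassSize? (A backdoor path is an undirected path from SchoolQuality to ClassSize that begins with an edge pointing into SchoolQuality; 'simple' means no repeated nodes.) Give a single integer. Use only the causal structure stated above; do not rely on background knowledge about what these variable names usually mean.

3

A backdoor path from SchoolQuality to ClassSize is any simple undirected path whose first edge points into SchoolQuality (i.e. leaves SchoolQuality via a parent).
Parents of SchoolQuality: {Motivation}.
Enumerating:
  P1: SchoolQuality <- Motivation -> Neighborhood -> ClassSize
  P2: SchoolQuality <- Motivation -> Attendance -> Tutoring <- Neighborhood -> ClassSize
  P3: SchoolQuality <- Motivation -> ParentEd <- Neighborhood -> ClassSize
That exhausts the simple backdoor paths. Count: 3.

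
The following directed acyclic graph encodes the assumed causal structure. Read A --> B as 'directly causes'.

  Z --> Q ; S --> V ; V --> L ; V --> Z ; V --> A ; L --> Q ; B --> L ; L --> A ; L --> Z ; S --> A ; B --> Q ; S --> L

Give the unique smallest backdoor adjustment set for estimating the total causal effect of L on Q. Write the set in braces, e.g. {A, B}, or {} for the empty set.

Variables eligible for adjustment (non-descendants of L, excluding L and Q): {B, S, V}.
Backdoor paths from L to Q:
  P1: L <- B -> Q
  P2: L <- S -> V -> Z -> Q
  P3: L <- S -> A <- V -> Z -> Q
  P4: L <- V -> Z -> Q
The empty set is not sufficient: P1 (L <- B -> Q) has no collider blocking it and no conditioned non-collider, so it is open.
Try {B, V}:
  P1: blocked at fork node B ∈ conditioning set.
  P2: blocked at chain node V ∈ conditioning set.
  P3: blocked at collider A (neither it nor any descendant is in the conditioning set).
  P4: blocked at fork node V ∈ conditioning set.
{B, V} contains no descendant of L and blocks every backdoor path.
Every element of {B, V} is needed (dropping B leaves P1 open; dropping V leaves P2 open), so no proper subset is valid.
Among all size-2 subsets of the eligible variables, only {B, V} blocks every backdoor path, so it is the unique smallest valid adjustment set.

{B, V}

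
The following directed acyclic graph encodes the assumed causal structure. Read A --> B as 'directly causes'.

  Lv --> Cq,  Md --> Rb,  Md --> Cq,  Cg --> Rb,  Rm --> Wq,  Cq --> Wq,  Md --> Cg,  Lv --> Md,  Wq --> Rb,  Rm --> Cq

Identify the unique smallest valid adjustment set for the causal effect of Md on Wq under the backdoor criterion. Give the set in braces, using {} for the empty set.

Variables eligible for adjustment (non-descendants of Md, excluding Md and Wq): {Lv, Rm}.
Backdoor paths from Md to Wq:
  P1: Md <- Lv -> Cq <- Rm -> Wq
  P2: Md <- Lv -> Cq -> Wq
The empty set is not sufficient: P2 (Md <- Lv -> Cq -> Wq) has no collider blocking it and no conditioned non-collider, so it is open.
Try {Lv}:
  P1: blocked at fork node Lv ∈ conditioning set.
  P2: blocked at fork node Lv ∈ conditioning set.
{Lv} contains no descendant of Md and blocks every backdoor path.
No other singleton works — e.g. {Rm} leaves P2 open — so {Lv} is the unique smallest valid adjustment set.

{Lv}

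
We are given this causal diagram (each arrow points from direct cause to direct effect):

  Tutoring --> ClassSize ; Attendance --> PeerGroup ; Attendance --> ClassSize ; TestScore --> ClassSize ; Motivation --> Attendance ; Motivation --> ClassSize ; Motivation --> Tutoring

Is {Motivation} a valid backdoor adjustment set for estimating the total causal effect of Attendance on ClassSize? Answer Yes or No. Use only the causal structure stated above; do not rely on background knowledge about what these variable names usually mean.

Backdoor paths from Attendance to ClassSize (paths whose first edge points into Attendance):
  P1: Attendance <- Motivation -> Tutoring -> ClassSize
  P2: Attendance <- Motivation -> ClassSize
Condition 1 (no descendant of Attendance in the set): holds — descendants of Attendance are {ClassSize, PeerGroup}; none are in {Motivation}.
Condition 2 (every backdoor path blocked by {Motivation}):
  P1: blocked at fork node Motivation ∈ conditioning set.
  P2: blocked at fork node Motivation ∈ conditioning set.
{Motivation} satisfies the backdoor criterion.

Yes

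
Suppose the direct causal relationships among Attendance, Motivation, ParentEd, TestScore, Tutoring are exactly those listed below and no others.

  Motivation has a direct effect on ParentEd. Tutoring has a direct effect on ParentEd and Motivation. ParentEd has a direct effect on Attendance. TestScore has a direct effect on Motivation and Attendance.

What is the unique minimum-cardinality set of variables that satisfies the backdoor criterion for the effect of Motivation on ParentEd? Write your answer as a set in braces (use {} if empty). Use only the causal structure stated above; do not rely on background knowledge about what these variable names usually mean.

{Tutoring}

Variables eligible for adjustment (non-descendants of Motivation, excluding Motivation and ParentEd): {TestScore, Tutoring}.
Backdoor paths from Motivation to ParentEd:
  P1: Motivation <- Tutoring -> ParentEd
  P2: Motivation <- TestScore -> Attendance <- ParentEd
The empty set is not sufficient: P1 (Motivation <- Tutoring -> ParentEd) has no collider blocking it and no conditioned non-collider, so it is open.
Try {Tutoring}:
  P1: blocked at fork node Tutoring ∈ conditioning set.
  P2: blocked at collider Attendance (neither it nor any descendant is in the conditioning set).
{Tutoring} contains no descendant of Motivation and blocks every backdoor path.
No other singleton works — e.g. {TestScore} leaves P1 open — so {Tutoring} is the unique smallest valid adjustment set.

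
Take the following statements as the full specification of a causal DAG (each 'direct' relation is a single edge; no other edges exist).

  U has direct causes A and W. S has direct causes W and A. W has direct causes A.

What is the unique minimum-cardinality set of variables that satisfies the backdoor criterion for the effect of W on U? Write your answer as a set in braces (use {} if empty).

{A}

Variables eligible for adjustment (non-descendants of W, excluding W and U): {A}.
Backdoor paths from W to U:
  P1: W <- A -> U
The empty set is not sufficient: P1 (W <- A -> U) has no collider blocking it and no conditioned non-collider, so it is open.
Try {A}:
  P1: blocked at fork node A ∈ conditioning set.
{A} contains no descendant of W and blocks every backdoor path.
{A} is the unique smallest valid adjustment set.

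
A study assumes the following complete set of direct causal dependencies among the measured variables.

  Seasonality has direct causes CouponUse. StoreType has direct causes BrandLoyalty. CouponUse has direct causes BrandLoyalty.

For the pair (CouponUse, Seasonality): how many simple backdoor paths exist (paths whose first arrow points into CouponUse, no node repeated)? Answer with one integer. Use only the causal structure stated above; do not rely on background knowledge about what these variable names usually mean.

A backdoor path from CouponUse to Seasonality is any simple undirected path whose first edge points into CouponUse (i.e. leaves CouponUse via a parent).
Parents of CouponUse: {BrandLoyalty}.
No simple path from any parent of CouponUse reaches Seasonality without revisiting CouponUse, so there are no backdoor paths.

0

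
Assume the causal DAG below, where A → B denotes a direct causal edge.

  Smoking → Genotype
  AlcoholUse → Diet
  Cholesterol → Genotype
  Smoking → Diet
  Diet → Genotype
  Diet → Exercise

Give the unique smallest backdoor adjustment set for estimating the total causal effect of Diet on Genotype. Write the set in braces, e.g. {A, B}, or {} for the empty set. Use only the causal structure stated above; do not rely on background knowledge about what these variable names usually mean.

Variables eligible for adjustment (non-descendants of Diet, excluding Diet and Genotype): {AlcoholUse, Cholesterol, Smoking}.
Backdoor paths from Diet to Genotype:
  P1: Diet <- Smoking -> Genotype
The empty set is not sufficient: P1 (Diet <- Smoking -> Genotype) has no collider blocking it and no conditioned non-collider, so it is open.
Try {Smoking}:
  P1: blocked at fork node Smoking ∈ conditioning set.
{Smoking} contains no descendant of Diet and blocks every backdoor path.
No other singleton works — e.g. {AlcoholUse} leaves P1 open — so {Smoking} is the unique smallest valid adjustment set.

{Smoking}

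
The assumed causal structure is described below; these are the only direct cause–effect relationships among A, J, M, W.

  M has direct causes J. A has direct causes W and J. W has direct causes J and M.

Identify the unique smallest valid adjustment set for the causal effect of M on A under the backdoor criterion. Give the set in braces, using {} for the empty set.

Variables eligible for adjustment (non-descendants of M, excluding M and A): {J}.
Backdoor paths from M to A:
  P1: M <- J -> W -> A
  P2: M <- J -> A
The empty set is not sufficient: P1 (M <- J -> W -> A) has no collider blocking it and no conditioned non-collider, so it is open.
Try {J}:
  P1: blocked at fork node J ∈ conditioning set.
  P2: blocked at fork node J ∈ conditioning set.
{J} contains no descendant of M and blocks every backdoor path.
{J} is the unique smallest valid adjustment set.

{J}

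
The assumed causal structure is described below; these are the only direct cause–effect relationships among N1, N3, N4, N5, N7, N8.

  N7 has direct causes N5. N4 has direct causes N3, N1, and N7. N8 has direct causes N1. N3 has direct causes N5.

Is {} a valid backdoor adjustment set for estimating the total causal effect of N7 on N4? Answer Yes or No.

Backdoor paths from N7 to N4 (paths whose first edge points into N7):
  P1: N7 <- N5 -> N3 -> N4
Condition 1 (no descendant of N7 in the set): holds — descendants of N7 are {N4}; none are in {}.
Condition 2 (every backdoor path blocked by {}):
  P1: open — no interior node is in the conditioning set.
{} does not satisfy the backdoor criterion.

No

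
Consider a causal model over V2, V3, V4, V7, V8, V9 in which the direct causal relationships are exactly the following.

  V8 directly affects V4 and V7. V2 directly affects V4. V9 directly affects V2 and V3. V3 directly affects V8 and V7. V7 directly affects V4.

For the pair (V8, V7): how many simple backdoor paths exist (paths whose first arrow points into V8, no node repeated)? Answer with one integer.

2

A backdoor path from V8 to V7 is any simple undirected path whose first edge points into V8 (i.e. leaves V8 via a parent).
Parents of V8: {V3}.
Enumerating:
  P1: V8 <- V3 <- V9 -> V2 -> V4 <- V7
  P2: V8 <- V3 -> V7
That exhausts the simple backdoor paths. Count: 2.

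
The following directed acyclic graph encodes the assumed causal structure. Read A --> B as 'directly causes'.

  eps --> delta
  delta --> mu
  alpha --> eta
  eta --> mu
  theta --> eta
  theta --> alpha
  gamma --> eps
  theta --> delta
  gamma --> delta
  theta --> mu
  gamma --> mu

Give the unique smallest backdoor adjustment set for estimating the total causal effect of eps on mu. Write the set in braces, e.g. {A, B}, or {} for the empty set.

{gamma}

Variables eligible for adjustment (non-descendants of eps, excluding eps and mu): {alpha, eta, gamma, theta}.
Backdoor paths from eps to mu:
  P1: eps <- gamma -> delta <- theta -> alpha -> eta -> mu
  P2: eps <- gamma -> delta <- theta -> eta -> mu
  P3: eps <- gamma -> delta <- theta -> mu
  P4: eps <- gamma -> delta -> mu
  P5: eps <- gamma -> mu
The empty set is not sufficient: P4 (eps <- gamma -> delta -> mu) has no collider blocking it and no conditioned non-collider, so it is open.
Try {gamma}:
  P1: blocked at fork node gamma ∈ conditioning set.
  P2: blocked at fork node gamma ∈ conditioning set.
  P3: blocked at fork node gamma ∈ conditioning set.
  P4: blocked at fork node gamma ∈ conditioning set.
  P5: blocked at fork node gamma ∈ conditioning set.
{gamma} contains no descendant of eps and blocks every backdoor path.
No other singleton works — e.g. {theta} leaves P4 open — so {gamma} is the unique smallest valid adjustment set.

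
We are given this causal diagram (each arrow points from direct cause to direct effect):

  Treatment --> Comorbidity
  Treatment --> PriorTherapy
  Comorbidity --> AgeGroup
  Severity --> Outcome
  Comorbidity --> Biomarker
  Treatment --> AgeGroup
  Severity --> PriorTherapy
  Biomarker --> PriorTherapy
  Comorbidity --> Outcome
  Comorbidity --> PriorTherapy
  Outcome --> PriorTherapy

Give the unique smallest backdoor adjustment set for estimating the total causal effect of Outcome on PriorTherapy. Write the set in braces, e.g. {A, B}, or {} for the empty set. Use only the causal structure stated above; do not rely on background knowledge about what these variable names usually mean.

Variables eligible for adjustment (non-descendants of Outcome, excluding Outcome and PriorTherapy): {AgeGroup, Biomarker, Comorbidity, Severity, Treatment}.
Backdoor paths from Outcome to PriorTherapy:
  P1: Outcome <- Severity -> PriorTherapy
  P2: Outcome <- Comorbidity <- Treatment -> PriorTherapy
  P3: Outcome <- Comorbidity -> AgeGroup <- Treatment -> PriorTherapy
  P4: Outcome <- Comorbidity -> Biomarker -> PriorTherapy
  P5: Outcome <- Comorbidity -> PriorTherapy
The empty set is not sufficient: P1 (Outcome <- Severity -> PriorTherapy) has no collider blocking it and no conditioned non-collider, so it is open.
Try {Comorbidity, Severity}:
  P1: blocked at fork node Severity ∈ conditioning set.
  P2: blocked at chain node Comorbidity ∈ conditioning set.
  P3: blocked at fork node Comorbidity ∈ conditioning set.
  P4: blocked at fork node Comorbidity ∈ conditioning set.
  P5: blocked at fork node Comorbidity ∈ conditioning set.
{Comorbidity, Severity} contains no descendant of Outcome and blocks every backdoor path.
Every element of {Comorbidity, Severity} is needed (dropping Comorbidity leaves P2 open; dropping Severity leaves P1 open), so no proper subset is valid.
Among all size-2 subsets of the eligible variables, only {Comorbidity, Severity} blocks every backdoor path, so it is the unique smallest valid adjustment set.

{Comorbidity, Severity}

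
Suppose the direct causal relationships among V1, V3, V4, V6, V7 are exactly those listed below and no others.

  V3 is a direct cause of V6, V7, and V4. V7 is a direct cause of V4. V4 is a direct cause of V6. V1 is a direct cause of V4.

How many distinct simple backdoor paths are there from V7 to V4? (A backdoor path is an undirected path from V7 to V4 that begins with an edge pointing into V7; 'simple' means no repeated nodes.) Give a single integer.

A backdoor path from V7 to V4 is any simple undirected path whose first edge points into V7 (i.e. leaves V7 via a parent).
Parents of V7: {V3}.
Enumerating:
  P1: V7 <- V3 -> V4
  P2: V7 <- V3 -> V6 <- V4
That exhausts the simple backdoor paths. Count: 2.

2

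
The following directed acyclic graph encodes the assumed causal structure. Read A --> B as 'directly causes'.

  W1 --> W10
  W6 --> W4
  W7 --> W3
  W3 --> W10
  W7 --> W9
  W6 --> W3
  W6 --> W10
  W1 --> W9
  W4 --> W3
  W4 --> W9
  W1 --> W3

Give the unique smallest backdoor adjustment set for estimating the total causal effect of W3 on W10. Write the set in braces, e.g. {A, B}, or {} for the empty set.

{W1, W6}

Variables eligible for adjustment (non-descendants of W3, excluding W3 and W10): {W1, W4, W6, W7, W9}.
Backdoor paths from W3 to W10:
  P1: W3 <- W6 -> W4 -> W9 <- W1 -> W10
  P2: W3 <- W6 -> W10
  P3: W3 <- W7 -> W9 <- W1 -> W10
  P4: W3 <- W7 -> W9 <- W4 <- W6 -> W10
  P5: W3 <- W1 -> W9 <- W4 <- W6 -> W10
  P6: W3 <- W1 -> W10
  P7: W3 <- W4 <- W6 -> W10
  P8: W3 <- W4 -> W9 <- W1 -> W10
The empty set is not sufficient: P2 (W3 <- W6 -> W10) has no collider blocking it and no conditioned non-collider, so it is open.
Try {W1, W6}:
  P1: blocked at fork node W6 ∈ conditioning set.
  P2: blocked at fork node W6 ∈ conditioning set.
  P3: blocked at collider W9 (neither it nor any descendant is in the conditioning set).
  P4: blocked at collider W9 (neither it nor any descendant is in the conditioning set).
  P5: blocked at fork node W1 ∈ conditioning set.
  P6: blocked at fork node W1 ∈ conditioning set.
  P7: blocked at fork node W6 ∈ conditioning set.
  P8: blocked at collider W9 (neither it nor any descendant is in the conditioning set).
{W1, W6} contains no descendant of W3 and blocks every backdoor path.
Every element of {W1, W6} is needed (dropping W1 leaves P6 open; dropping W6 leaves P2 open), so no proper subset is valid.
Among all size-2 subsets of the eligible variables, only {W1, W6} blocks every backdoor path, so it is the unique smallest valid adjustment set.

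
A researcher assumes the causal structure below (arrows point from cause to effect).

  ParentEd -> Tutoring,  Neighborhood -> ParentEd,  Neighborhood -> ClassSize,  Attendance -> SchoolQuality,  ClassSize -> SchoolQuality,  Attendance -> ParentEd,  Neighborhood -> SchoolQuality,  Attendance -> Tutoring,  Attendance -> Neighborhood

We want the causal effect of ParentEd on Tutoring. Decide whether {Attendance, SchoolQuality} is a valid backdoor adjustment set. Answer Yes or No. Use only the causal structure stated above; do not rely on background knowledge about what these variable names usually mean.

Backdoor paths from ParentEd to Tutoring (paths whose first edge points into ParentEd):
  P1: ParentEd <- Attendance -> Tutoring
  P2: ParentEd <- Neighborhood <- Attendance -> Tutoring
  P3: ParentEd <- Neighborhood -> ClassSize -> SchoolQuality <- Attendance -> Tutoring
  P4: ParentEd <- Neighborhood -> SchoolQuality <- Attendance -> Tutoring
Condition 1 (no descendant of ParentEd in the set): holds — descendants of ParentEd are {Tutoring}; none are in {Attendance, SchoolQuality}.
Condition 2 (every backdoor path blocked by {Attendance, SchoolQuality}):
  P1: blocked at fork node Attendance ∈ conditioning set.
  P2: blocked at fork node Attendance ∈ conditioning set.
  P3: blocked at fork node Attendance ∈ conditioning set.
  P4: blocked at fork node Attendance ∈ conditioning set.
{Attendance, SchoolQuality} satisfies the backdoor criterion.

Yes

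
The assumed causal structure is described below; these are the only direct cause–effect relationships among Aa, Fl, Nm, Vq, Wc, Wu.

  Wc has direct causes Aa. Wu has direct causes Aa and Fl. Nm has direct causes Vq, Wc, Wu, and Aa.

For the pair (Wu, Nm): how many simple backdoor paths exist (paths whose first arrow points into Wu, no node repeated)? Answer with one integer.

2

A backdoor path from Wu to Nm is any simple undirected path whose first edge points into Wu (i.e. leaves Wu via a parent).
Parents of Wu: {Aa, Fl}.
Enumerating:
  P1: Wu <- Aa -> Wc -> Nm
  P2: Wu <- Aa -> Nm
That exhausts the simple backdoor paths. Count: 2.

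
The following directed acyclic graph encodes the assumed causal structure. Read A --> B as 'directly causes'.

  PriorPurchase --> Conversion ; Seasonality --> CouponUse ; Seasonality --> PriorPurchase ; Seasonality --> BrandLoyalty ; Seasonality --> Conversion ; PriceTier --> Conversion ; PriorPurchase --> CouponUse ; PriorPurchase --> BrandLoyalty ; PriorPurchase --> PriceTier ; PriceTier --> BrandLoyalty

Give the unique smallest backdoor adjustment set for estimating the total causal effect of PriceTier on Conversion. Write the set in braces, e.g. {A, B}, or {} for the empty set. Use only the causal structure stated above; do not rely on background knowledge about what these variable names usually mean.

Variables eligible for adjustment (non-descendants of PriceTier, excluding PriceTier and Conversion): {CouponUse, PriorPurchase, Seasonality}.
Backdoor paths from PriceTier to Conversion:
  P1: PriceTier <- PriorPurchase <- Seasonality -> Conversion
  P2: PriceTier <- PriorPurchase -> CouponUse <- Seasonality -> Conversion
  P3: PriceTier <- PriorPurchase -> Conversion
  P4: PriceTier <- PriorPurchase -> BrandLoyalty <- Seasonality -> Conversion
The empty set is not sufficient: P1 (PriceTier <- PriorPurchase <- Seasonality -> Conversion) has no collider blocking it and no conditioned non-collider, so it is open.
Try {PriorPurchase}:
  P1: blocked at chain node PriorPurchase ∈ conditioning set.
  P2: blocked at fork node PriorPurchase ∈ conditioning set.
  P3: blocked at fork node PriorPurchase ∈ conditioning set.
  P4: blocked at fork node PriorPurchase ∈ conditioning set.
{PriorPurchase} contains no descendant of PriceTier and blocks every backdoor path.
No other singleton works — e.g. {Seasonality} leaves P3 open — so {PriorPurchase} is the unique smallest valid adjustment set.

{PriorPurchase}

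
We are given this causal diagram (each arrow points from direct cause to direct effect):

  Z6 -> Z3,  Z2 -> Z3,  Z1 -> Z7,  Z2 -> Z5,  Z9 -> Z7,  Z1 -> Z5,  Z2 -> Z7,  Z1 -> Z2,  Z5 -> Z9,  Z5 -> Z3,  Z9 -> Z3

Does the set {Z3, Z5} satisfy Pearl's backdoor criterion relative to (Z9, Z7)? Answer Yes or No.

No

Backdoor paths from Z9 to Z7 (paths whose first edge points into Z9):
  P1: Z9 <- Z5 <- Z1 -> Z2 -> Z7
  P2: Z9 <- Z5 <- Z1 -> Z7
  P3: Z9 <- Z5 <- Z2 <- Z1 -> Z7
  P4: Z9 <- Z5 <- Z2 -> Z7
  P5: Z9 <- Z5 -> Z3 <- Z2 <- Z1 -> Z7
  P6: Z9 <- Z5 -> Z3 <- Z2 -> Z7
Condition 1 (no descendant of Z9 in the set): FAILS — Z3 is a descendant of Z9.
Condition 2 (every backdoor path blocked by {Z3, Z5}):
  P1: blocked at chain node Z5 ∈ conditioning set.
  P2: blocked at chain node Z5 ∈ conditioning set.
  P3: blocked at chain node Z5 ∈ conditioning set.
  P4: blocked at chain node Z5 ∈ conditioning set.
  P5: blocked at fork node Z5 ∈ conditioning set.
  P6: blocked at fork node Z5 ∈ conditioning set.
{Z3, Z5} does not satisfy the backdoor criterion.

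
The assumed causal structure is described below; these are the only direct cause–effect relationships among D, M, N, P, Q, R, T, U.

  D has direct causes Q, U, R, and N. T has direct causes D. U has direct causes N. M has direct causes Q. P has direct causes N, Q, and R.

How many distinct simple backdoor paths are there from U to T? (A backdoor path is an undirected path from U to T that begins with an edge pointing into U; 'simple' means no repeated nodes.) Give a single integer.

3

A backdoor path from U to T is any simple undirected path whose first edge points into U (i.e. leaves U via a parent).
Parents of U: {N}.
Enumerating:
  P1: U <- N -> D -> T
  P2: U <- N -> P <- R -> D -> T
  P3: U <- N -> P <- Q -> D -> T
That exhausts the simple backdoor paths. Count: 3.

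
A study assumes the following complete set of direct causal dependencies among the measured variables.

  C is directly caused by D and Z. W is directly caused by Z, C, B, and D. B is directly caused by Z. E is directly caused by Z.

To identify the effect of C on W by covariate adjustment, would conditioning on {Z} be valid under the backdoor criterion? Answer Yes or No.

No

Backdoor paths from C to W (paths whose first edge points into C):
  P1: C <- Z -> B -> W
  P2: C <- Z -> W
  P3: C <- D -> W
Condition 1 (no descendant of C in the set): holds — descendants of C are {W}; none are in {Z}.
Condition 2 (every backdoor path blocked by {Z}):
  P1: blocked at fork node Z ∈ conditioning set.
  P2: blocked at fork node Z ∈ conditioning set.
  P3: open — no interior node is in the conditioning set.
{Z} does not satisfy the backdoor criterion.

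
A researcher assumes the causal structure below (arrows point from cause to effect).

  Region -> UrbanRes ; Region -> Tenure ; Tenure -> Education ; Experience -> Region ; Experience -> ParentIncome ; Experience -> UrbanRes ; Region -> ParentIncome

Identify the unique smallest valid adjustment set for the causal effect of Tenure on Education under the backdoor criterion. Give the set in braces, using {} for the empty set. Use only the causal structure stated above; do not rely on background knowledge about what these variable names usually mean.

Variables eligible for adjustment (non-descendants of Tenure, excluding Tenure and Education): {Experience, ParentIncome, Region, UrbanRes}.
Backdoor paths from Tenure to Education:
  (none)
With no backdoor paths the empty set already satisfies the criterion, and it is trivially minimal.

{}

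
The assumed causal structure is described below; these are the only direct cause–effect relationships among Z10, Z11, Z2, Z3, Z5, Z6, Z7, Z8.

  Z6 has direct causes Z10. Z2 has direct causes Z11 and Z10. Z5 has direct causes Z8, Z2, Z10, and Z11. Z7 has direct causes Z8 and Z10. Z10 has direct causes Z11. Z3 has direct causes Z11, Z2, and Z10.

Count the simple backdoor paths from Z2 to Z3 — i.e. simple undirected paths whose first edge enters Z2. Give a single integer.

8

A backdoor path from Z2 to Z3 is any simple undirected path whose first edge points into Z2 (i.e. leaves Z2 via a parent).
Parents of Z2: {Z10, Z11}.
Enumerating:
  P1: Z2 <- Z11 -> Z10 -> Z3
  P2: Z2 <- Z11 -> Z3
  P3: Z2 <- Z11 -> Z5 <- Z10 -> Z3
  P4: Z2 <- Z11 -> Z5 <- Z8 -> Z7 <- Z10 -> Z3
  P5: Z2 <- Z10 <- Z11 -> Z3
  P6: Z2 <- Z10 -> Z7 <- Z8 -> Z5 <- Z11 -> Z3
  P7: Z2 <- Z10 -> Z3
  P8: Z2 <- Z10 -> Z5 <- Z11 -> Z3
That exhausts the simple backdoor paths. Count: 8.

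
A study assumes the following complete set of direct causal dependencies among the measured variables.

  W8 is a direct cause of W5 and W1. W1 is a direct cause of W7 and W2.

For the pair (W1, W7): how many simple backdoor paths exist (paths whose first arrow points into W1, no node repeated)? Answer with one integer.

A backdoor path from W1 to W7 is any simple undirected path whose first edge points into W1 (i.e. leaves W1 via a parent).
Parents of W1: {W8}.
No simple path from any parent of W1 reaches W7 without revisiting W1, so there are no backdoor paths.

0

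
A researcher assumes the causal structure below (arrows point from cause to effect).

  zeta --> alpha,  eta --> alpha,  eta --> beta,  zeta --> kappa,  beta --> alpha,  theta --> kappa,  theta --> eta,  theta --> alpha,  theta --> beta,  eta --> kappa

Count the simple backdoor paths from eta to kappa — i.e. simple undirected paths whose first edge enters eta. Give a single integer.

A backdoor path from eta to kappa is any simple undirected path whose first edge points into eta (i.e. leaves eta via a parent).
Parents of eta: {theta}.
Enumerating:
  P1: eta <- theta -> kappa
  P2: eta <- theta -> beta -> alpha <- zeta -> kappa
  P3: eta <- theta -> alpha <- zeta -> kappa
That exhausts the simple backdoor paths. Count: 3.

3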